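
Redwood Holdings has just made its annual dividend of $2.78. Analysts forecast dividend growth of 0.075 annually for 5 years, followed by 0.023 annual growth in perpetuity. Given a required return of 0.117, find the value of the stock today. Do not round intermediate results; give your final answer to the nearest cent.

$37.39

D_1 = 2.98850
D_2 = 3.21264
D_3 = 3.45359
D_4 = 3.71260
D_5 = 3.99105
Terminal value at year 5: TV = D_5×(1+g_2)/(r−g_2) = 4.08284/0.094 = 43.43451
P_0 = D_1/(1+r)^1 + D_2/(1+r)^2 + D_3/(1+r)^3 + D_4/(1+r)^4 + D_5/(1+r)^5 + TV/(1+r)^5
    = 2.67547 + 2.57487 + 2.47805 + 2.38488 + 2.29520 + 24.97865 = 37.38713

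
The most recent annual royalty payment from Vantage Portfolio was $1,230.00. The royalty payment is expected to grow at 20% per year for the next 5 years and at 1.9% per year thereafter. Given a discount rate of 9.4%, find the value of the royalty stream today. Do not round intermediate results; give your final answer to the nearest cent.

$34722.18

D_1 = 1476.00000
D_2 = 1771.20000
D_3 = 2125.44000
D_4 = 2550.52800
D_5 = 3060.63360
Terminal value at year 5: TV = D_5×(1+g_2)/(r−g_2) = 3118.78564/0.075 = 41583.80851
P_0 = D_1/(1+r)^1 + D_2/(1+r)^2 + D_3/(1+r)^3 + D_4/(1+r)^4 + D_5/(1+r)^5 + TV/(1+r)^5
    = 1349.17733 + 1479.90201 + 1623.29288 + 1780.57720 + 1953.10113 + 26536.13404 = 34722.18459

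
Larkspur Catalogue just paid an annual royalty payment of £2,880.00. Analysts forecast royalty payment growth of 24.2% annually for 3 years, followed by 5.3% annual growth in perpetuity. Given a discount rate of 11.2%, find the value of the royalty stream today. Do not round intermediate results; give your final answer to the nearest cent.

D_1 = 3576.96000
D_2 = 4442.58432
D_3 = 5517.68973
Terminal value at year 3: TV = D_3×(1+g_2)/(r−g_2) = 5810.12728/0.059 = 98476.73357
P_0 = D_1/(1+r)^1 + D_2/(1+r)^2 + D_3/(1+r)^3 + TV/(1+r)^3
    = 3216.69065 + 3592.74261 + 4012.75749 + 71617.51919 = 82439.70993

£82439.71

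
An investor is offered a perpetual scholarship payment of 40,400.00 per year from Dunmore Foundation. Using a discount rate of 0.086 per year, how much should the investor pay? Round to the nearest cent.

Level perpetuity: PV = C / r = 40,400.00 / 0.086 = 469,767.44

469767.44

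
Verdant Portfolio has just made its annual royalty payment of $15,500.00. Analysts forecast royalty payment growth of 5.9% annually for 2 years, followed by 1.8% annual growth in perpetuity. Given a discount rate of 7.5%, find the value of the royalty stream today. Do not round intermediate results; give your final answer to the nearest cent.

$298956.87

D_1 = 16414.50000
D_2 = 17382.95550
Terminal value at year 2: TV = D_2×(1+g_2)/(r−g_2) = 17695.84870/0.057 = 310453.48595
P_0 = D_1/(1+r)^1 + D_2/(1+r)^2 + TV/(1+r)^2
    = 15269.30233 + 15042.03829 + 268645.52597 = 298956.86659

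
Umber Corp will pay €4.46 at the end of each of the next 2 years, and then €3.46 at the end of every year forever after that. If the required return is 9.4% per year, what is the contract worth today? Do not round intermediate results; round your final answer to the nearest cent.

€38.56

PV of 2-year annuity: €4.46 × [1 − (1+0.094)^−2] / 0.094 = 7.80327
Perpetuity value at year 2: €3.46 / 0.094 = 36.80851
PV of perpetuity: 36.80851 / (1+0.094)^2 = 30.75485
Total PV = 7.80327 + 30.75485 = 38.55812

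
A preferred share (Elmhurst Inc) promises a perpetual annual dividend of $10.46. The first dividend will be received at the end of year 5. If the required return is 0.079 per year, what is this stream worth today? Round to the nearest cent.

$97.68

Value at end of year 4: C / r = $10.46 / 0.079 = $132.4051
Discount to today: PV = $132.4051 / (1 + 0.079)^4 = $132.4051 / 1.355457 = $97.68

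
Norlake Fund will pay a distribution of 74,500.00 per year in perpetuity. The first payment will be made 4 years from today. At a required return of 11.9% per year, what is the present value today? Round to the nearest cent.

Value at end of year 3: C / r = 74,500.00 / 0.119 = 626,050.4202
Discount to today: PV = 626,050.4202 / (1 + 0.119)^3 = 626,050.4202 / 1.401168 = 446,806.06

446806.06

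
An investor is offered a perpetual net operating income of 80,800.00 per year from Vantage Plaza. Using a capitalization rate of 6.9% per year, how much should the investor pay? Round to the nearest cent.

1171014.49

Level perpetuity: PV = C / r = 80,800.00 / 0.069 = 1,171,014.49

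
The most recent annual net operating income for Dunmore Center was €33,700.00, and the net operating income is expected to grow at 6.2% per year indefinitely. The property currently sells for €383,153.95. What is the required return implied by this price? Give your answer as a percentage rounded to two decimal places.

15.54%

D₁ = €33,700.00 × 1.062 = €35,789.4000
P = D₁/(r − g) ⇒ r = D₁/P + g = €35,789.4000/€383,153.95 + 0.062 = 0.093407 + 0.062 = 0.155407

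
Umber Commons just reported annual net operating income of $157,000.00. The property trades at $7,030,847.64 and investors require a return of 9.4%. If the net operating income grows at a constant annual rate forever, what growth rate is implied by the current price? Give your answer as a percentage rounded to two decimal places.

P = D₀(1+g)/(r−g) ⇒ P(r−g) = D₀(1+g) ⇒ g(P+D₀) = P·r − D₀
g = (P·r − D₀)/(P + D₀) = ($7,030,847.64×0.094 − $157,000.00) / ($7,030,847.64 + $157,000.00) = 0.070104

7.01%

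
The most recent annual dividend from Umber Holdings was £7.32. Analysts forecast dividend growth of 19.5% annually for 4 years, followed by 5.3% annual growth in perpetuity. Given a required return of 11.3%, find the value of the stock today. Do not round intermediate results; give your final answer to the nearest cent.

D_1 = 8.74740
D_2 = 10.45314
D_3 = 12.49151
D_4 = 14.92735
Terminal value at year 4: TV = D_4×(1+g_2)/(r−g_2) = 15.71850/0.06 = 261.97498
P_0 = D_1/(1+r)^1 + D_2/(1+r)^2 + D_3/(1+r)^3 + D_4/(1+r)^4 + TV/(1+r)^4
    = 7.85930 + 8.43833 + 9.06002 + 9.72752 + 170.71794 = 205.80311

£205.80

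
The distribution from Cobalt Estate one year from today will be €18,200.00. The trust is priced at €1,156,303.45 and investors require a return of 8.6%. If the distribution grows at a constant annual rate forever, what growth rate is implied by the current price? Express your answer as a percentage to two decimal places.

P = D₁/(r−g) ⇒ g = r − D₁/P = 0.086 − €18,200.00/€1,156,303.45 = 0.070260

7.03%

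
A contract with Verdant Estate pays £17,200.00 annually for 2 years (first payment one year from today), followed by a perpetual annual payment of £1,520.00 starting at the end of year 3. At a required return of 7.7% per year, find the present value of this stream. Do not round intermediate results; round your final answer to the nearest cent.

£47817.29

PV of 2-year annuity: £17,200.00 × [1 − (1+0.077)^−2] / 0.077 = 30798.78165
Perpetuity value at year 2: £1,520.00 / 0.077 = 19740.25974
PV of perpetuity: 19740.25974 / (1+0.077)^2 = 17018.50694
Total PV = 30798.78165 + 17018.50694 = 47817.28859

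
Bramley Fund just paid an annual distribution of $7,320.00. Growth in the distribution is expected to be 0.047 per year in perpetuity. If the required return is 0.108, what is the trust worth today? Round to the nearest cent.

$125640.00

D₁ = D₀ × (1 + g) = $7,320.00 × 1.047 = $7,664.0400
Growing perpetuity: P = D₁ / (r − g) = $7,664.0400 / (0.108 − 0.047) = $125,640.00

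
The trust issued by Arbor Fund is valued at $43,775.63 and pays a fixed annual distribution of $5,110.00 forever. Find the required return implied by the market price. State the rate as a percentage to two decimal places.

P = C/r ⇒ r = C/P = $5,110.00/$43,775.63 = 0.116732

11.67%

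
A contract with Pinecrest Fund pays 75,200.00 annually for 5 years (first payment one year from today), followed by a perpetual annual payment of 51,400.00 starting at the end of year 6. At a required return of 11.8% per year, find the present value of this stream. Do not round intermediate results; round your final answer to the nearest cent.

521813.68

PV of 5-year annuity: 75,200.00 × [1 − (1+0.118)^−5] / 0.118 = 272427.66367
Perpetuity value at year 5: 51,400.00 / 0.118 = 435593.22034
PV of perpetuity: 435593.22034 / (1+0.118)^5 = 249386.01406
Total PV = 272427.66367 + 249386.01406 = 521813.67772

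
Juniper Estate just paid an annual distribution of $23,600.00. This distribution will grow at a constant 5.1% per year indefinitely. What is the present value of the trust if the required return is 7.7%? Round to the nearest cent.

D₁ = D₀ × (1 + g) = $23,600.00 × 1.051 = $24,803.6000
Growing perpetuity: P = D₁ / (r − g) = $24,803.6000 / (0.077 − 0.051) = $953,984.62

$953984.62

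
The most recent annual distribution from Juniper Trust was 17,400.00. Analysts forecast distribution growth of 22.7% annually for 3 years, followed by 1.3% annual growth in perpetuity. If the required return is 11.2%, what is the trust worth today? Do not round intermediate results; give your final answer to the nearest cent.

302950.28

D_1 = 21349.80000
D_2 = 26196.20460
D_3 = 32142.74304
Terminal value at year 3: TV = D_3×(1+g_2)/(r−g_2) = 32560.59870/0.099 = 328894.93640
P_0 = D_1/(1+r)^1 + D_2/(1+r)^2 + D_3/(1+r)^3 + TV/(1+r)^3
    = 19199.46043 + 21185.01614 + 23375.91260 + 239189.89353 = 302950.28269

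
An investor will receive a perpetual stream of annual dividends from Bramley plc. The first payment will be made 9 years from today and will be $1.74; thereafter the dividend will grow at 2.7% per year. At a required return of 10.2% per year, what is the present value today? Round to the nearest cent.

$10.67

Value at end of year 8: C₁ / (r − g) = $1.74 / (0.102 − 0.027) = $23.2000
Discount to today: PV = $23.2000 / (1 + 0.102)^8 = $23.2000 / 2.174967 = $10.67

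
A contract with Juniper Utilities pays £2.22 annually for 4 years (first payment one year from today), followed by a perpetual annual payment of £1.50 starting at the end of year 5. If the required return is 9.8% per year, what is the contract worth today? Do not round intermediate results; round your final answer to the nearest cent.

PV of 4-year annuity: £2.22 × [1 − (1+0.098)^−4] / 0.098 = 7.06768
Perpetuity value at year 4: £1.50 / 0.098 = 15.30612
PV of perpetuity: 15.30612 / (1+0.098)^4 = 10.53067
Total PV = 7.06768 + 10.53067 = 17.59834

£17.60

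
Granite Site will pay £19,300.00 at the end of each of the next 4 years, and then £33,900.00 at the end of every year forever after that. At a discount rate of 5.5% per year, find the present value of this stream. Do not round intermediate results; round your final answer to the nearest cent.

PV of 4-year annuity: £19,300.00 × [1 − (1+0.055)^−4] / 0.055 = 67649.39735
Perpetuity value at year 4: £33,900.00 / 0.055 = 616363.63636
PV of perpetuity: 616363.63636 / (1+0.055)^4 = 497539.04724
Total PV = 67649.39735 + 497539.04724 = 565188.44459

£565188.44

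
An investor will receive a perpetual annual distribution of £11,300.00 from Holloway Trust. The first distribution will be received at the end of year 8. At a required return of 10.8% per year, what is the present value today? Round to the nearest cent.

Value at end of year 7: C / r = £11,300.00 / 0.108 = £104,629.6296
Discount to today: PV = £104,629.6296 / (1 + 0.108)^7 = £104,629.6296 / 2.050115 = £51,035.97

£51035.97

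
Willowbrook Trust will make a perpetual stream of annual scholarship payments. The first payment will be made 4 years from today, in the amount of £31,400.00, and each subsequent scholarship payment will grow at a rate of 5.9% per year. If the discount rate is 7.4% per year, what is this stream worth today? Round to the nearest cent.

Value at end of year 3: C₁ / (r − g) = £31,400.00 / (0.074 − 0.059) = £2,093,333.3333
Discount to today: PV = £2,093,333.3333 / (1 + 0.074)^3 = £2,093,333.3333 / 1.238833 = £1,689,762.02

£1689762.02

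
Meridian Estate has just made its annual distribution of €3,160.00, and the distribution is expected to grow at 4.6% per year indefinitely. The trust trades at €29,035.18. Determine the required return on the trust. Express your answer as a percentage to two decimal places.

15.98%

D₁ = €3,160.00 × 1.046 = €3,305.3600
P = D₁/(r − g) ⇒ r = D₁/P + g = €3,305.3600/€29,035.18 + 0.046 = 0.113840 + 0.046 = 0.159840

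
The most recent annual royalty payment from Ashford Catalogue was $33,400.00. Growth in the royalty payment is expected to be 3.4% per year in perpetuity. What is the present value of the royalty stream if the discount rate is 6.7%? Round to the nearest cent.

$1046533.33

D₁ = D₀ × (1 + g) = $33,400.00 × 1.034 = $34,535.6000
Growing perpetuity: P = D₁ / (r − g) = $34,535.6000 / (0.067 − 0.034) = $1,046,533.33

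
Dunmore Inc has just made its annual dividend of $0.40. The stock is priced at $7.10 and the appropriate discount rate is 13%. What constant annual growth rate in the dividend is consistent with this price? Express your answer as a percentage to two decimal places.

P = D₀(1+g)/(r−g) ⇒ P(r−g) = D₀(1+g) ⇒ g(P+D₀) = P·r − D₀
g = (P·r − D₀)/(P + D₀) = ($7.10×0.13 − $0.40) / ($7.10 + $0.40) = 0.069733

6.97%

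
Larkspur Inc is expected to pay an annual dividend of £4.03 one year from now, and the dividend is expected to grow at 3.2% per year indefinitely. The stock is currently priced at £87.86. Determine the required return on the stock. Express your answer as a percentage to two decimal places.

7.79%

P = D₁/(r − g) ⇒ r = D₁/P + g = £4.0300/£87.86 + 0.032 = 0.045868 + 0.032 = 0.077868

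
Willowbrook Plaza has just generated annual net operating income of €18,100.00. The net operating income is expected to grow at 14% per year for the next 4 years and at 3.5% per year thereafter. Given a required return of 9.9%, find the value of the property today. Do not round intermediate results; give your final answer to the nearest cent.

€418306.04

D_1 = 20634.00000
D_2 = 23522.76000
D_3 = 26815.94640
D_4 = 30570.17890
Terminal value at year 4: TV = D_4×(1+g_2)/(r−g_2) = 31640.13516/0.064 = 494377.11183
P_0 = D_1/(1+r)^1 + D_2/(1+r)^2 + D_3/(1+r)^3 + D_4/(1+r)^4 + TV/(1+r)^4
    = 18775.25023 + 19475.69177 + 20202.26444 + 20955.94310 + 338896.89228 = 418306.04182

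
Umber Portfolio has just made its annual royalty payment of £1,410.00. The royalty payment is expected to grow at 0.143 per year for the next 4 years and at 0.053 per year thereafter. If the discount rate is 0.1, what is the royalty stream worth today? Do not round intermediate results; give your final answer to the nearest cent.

£43039.94

D_1 = 1611.63000
D_2 = 1842.09309
D_3 = 2105.51240
D_4 = 2406.60068
Terminal value at year 4: TV = D_4×(1+g_2)/(r−g_2) = 2534.15051/0.047 = 53918.09598
P_0 = D_1/(1+r)^1 + D_2/(1+r)^2 + D_3/(1+r)^3 + D_4/(1+r)^4 + TV/(1+r)^4
    = 1465.11818 + 1522.39098 + 1581.90263 + 1643.74064 + 36826.78504 = 43039.93748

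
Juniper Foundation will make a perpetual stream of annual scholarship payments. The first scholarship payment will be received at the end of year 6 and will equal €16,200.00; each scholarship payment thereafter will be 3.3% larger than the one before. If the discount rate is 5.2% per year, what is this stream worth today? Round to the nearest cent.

Value at end of year 5: C₁ / (r − g) = €16,200.00 / (0.052 − 0.033) = €852,631.5789
Discount to today: PV = €852,631.5789 / (1 + 0.052)^5 = €852,631.5789 / 1.288483 = €661,732.88

€661732.88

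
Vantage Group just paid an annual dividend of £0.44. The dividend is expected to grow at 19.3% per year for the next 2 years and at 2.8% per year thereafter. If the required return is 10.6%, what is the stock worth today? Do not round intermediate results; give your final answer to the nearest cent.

£7.73

D_1 = 0.52492
D_2 = 0.62623
Terminal value at year 2: TV = D_2×(1+g_2)/(r−g_2) = 0.64376/0.078 = 8.25338
P_0 = D_1/(1+r)^1 + D_2/(1+r)^2 + TV/(1+r)^2
    = 0.47461 + 0.51195 + 6.74717 = 7.73373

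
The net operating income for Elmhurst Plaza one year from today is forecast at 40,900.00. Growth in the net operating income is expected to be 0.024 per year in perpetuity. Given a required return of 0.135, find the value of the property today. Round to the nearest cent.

368468.47

Growing perpetuity: P = D₁ / (r − g) = 40,900.0000 / (0.135 − 0.024) = 368,468.47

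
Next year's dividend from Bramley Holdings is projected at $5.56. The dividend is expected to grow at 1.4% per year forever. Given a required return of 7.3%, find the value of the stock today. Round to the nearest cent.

$94.24

Growing perpetuity: P = D₁ / (r − g) = $5.5600 / (0.073 − 0.014) = $94.24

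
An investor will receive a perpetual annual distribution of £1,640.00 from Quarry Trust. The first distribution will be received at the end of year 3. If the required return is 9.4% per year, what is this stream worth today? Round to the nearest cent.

Value at end of year 2: C / r = £1,640.00 / 0.094 = £17,446.8085
Discount to today: PV = £17,446.8085 / (1 + 0.094)^2 = £17,446.8085 / 1.196836 = £14,577.44

£14577.44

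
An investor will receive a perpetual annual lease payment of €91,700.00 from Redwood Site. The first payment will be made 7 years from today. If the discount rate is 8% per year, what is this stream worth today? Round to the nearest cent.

€722331.93

Value at end of year 6: C / r = €91,700.00 / 0.08 = €1,146,250.0000
Discount to today: PV = €1,146,250.0000 / (1 + 0.08)^6 = €1,146,250.0000 / 1.586874 = €722,331.93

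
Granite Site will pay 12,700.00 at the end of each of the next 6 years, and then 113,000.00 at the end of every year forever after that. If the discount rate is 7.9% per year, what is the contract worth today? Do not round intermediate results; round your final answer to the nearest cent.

PV of 6-year annuity: 12,700.00 × [1 − (1+0.079)^−6] / 0.079 = 58889.10537
Perpetuity value at year 6: 113,000.00 / 0.079 = 1430379.74684
PV of perpetuity: 1430379.74684 / (1+0.079)^6 = 906405.81716
Total PV = 58889.10537 + 906405.81716 = 965294.92253

965294.92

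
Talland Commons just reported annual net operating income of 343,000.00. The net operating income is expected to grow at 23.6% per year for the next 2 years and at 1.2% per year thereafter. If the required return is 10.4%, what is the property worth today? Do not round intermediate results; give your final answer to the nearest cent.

D_1 = 423948.00000
D_2 = 523999.72800
Terminal value at year 2: TV = D_2×(1+g_2)/(r−g_2) = 530287.72474/0.092 = 5763997.00800
P_0 = D_1/(1+r)^1 + D_2/(1+r)^2 + TV/(1+r)^2
    = 384010.86957 + 429925.21267 + 4729177.33932 = 5543113.42155

5543113.42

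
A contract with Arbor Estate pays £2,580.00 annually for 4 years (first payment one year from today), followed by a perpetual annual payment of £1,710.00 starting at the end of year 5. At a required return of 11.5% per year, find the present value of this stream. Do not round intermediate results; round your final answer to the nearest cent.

PV of 4-year annuity: £2,580.00 × [1 − (1+0.115)^−4] / 0.115 = 7919.60360
Perpetuity value at year 4: £1,710.00 / 0.115 = 14869.56522
PV of perpetuity: 14869.56522 / (1+0.115)^4 = 9620.52562
Total PV = 7919.60360 + 9620.52562 = 17540.12922

£17540.13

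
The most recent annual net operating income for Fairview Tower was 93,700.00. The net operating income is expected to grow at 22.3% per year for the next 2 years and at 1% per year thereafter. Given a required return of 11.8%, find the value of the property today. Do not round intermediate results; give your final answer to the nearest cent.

1263218.69

D_1 = 114595.10000
D_2 = 140149.80730
Terminal value at year 2: TV = D_2×(1+g_2)/(r−g_2) = 141551.30537/0.108 = 1310660.23494
P_0 = D_1/(1+r)^1 + D_2/(1+r)^2 + TV/(1+r)^2
    = 102500.08945 + 112126.66314 + 1048591.94234 = 1263218.69492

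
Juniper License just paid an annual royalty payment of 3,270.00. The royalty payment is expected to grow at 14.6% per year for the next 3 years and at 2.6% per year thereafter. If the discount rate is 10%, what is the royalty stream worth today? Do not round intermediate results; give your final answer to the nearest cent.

D_1 = 3747.42000
D_2 = 4294.54332
D_3 = 4921.54664
Terminal value at year 3: TV = D_3×(1+g_2)/(r−g_2) = 5049.50686/0.074 = 68236.57916
P_0 = D_1/(1+r)^1 + D_2/(1+r)^2 + D_3/(1+r)^3 + TV/(1+r)^3
    = 3406.74545 + 3549.20936 + 3697.63084 + 51267.15188 = 61920.73753

61920.74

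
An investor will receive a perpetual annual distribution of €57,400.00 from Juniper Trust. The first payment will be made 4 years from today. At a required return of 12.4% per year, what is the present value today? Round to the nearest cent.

€325980.24

Value at end of year 3: C / r = €57,400.00 / 0.124 = €462,903.2258
Discount to today: PV = €462,903.2258 / (1 + 0.124)^3 = €462,903.2258 / 1.420035 = €325,980.24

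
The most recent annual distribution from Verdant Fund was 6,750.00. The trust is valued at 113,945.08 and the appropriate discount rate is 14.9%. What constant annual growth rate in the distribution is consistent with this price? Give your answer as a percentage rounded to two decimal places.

8.47%

P = D₀(1+g)/(r−g) ⇒ P(r−g) = D₀(1+g) ⇒ g(P+D₀) = P·r − D₀
g = (P·r − D₀)/(P + D₀) = (113,945.08×0.149 − 6,750.00) / (113,945.08 + 6,750.00) = 0.084741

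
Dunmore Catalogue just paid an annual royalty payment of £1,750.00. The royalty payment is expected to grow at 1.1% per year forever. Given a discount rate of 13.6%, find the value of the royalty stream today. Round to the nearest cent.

£14154.00

D₁ = D₀ × (1 + g) = £1,750.00 × 1.011 = £1,769.2500
Growing perpetuity: P = D₁ / (r − g) = £1,769.2500 / (0.136 − 0.011) = £14,154.00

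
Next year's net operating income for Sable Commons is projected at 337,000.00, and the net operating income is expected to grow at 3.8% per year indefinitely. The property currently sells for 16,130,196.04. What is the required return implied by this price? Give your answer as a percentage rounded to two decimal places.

P = D₁/(r − g) ⇒ r = D₁/P + g = 337,000.0000/16,130,196.04 + 0.038 = 0.020892 + 0.038 = 0.058892

5.89%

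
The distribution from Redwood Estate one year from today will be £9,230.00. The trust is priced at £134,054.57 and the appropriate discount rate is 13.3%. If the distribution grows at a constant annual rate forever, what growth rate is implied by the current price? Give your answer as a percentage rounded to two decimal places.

6.41%

P = D₁/(r−g) ⇒ g = r − D₁/P = 0.133 − £9,230.00/£134,054.57 = 0.064147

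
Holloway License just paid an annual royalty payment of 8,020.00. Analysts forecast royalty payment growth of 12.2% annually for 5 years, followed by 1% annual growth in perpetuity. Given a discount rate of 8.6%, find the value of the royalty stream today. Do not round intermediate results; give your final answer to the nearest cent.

169726.24

D_1 = 8998.44000
D_2 = 10096.24968
D_3 = 11327.99214
D_4 = 12710.00718
D_5 = 14260.62806
Terminal value at year 5: TV = D_5×(1+g_2)/(r−g_2) = 14403.23434/0.076 = 189516.24130
P_0 = D_1/(1+r)^1 + D_2/(1+r)^2 + D_3/(1+r)^3 + D_4/(1+r)^4 + D_5/(1+r)^5 + TV/(1+r)^5
    = 8285.85635 + 8560.52562 + 8844.29996 + 9137.48117 + 9440.38110 + 125457.69616 = 169726.24036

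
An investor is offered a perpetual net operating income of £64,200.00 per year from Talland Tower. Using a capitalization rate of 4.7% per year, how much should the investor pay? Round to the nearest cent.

Level perpetuity: PV = C / r = £64,200.00 / 0.047 = £1,365,957.45

£1365957.45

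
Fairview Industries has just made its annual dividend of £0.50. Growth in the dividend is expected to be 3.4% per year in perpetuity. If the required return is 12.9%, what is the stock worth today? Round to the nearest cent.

D₁ = D₀ × (1 + g) = £0.50 × 1.034 = £0.5170
Growing perpetuity: P = D₁ / (r − g) = £0.5170 / (0.129 − 0.034) = £5.44

£5.44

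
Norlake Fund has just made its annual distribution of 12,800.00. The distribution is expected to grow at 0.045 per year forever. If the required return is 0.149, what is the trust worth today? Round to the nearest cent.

D₁ = D₀ × (1 + g) = 12,800.00 × 1.045 = 13,376.0000
Growing perpetuity: P = D₁ / (r − g) = 13,376.0000 / (0.149 − 0.045) = 128,615.38

128615.38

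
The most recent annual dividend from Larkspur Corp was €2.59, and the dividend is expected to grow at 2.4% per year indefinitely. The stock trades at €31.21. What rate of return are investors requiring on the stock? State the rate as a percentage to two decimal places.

D₁ = €2.59 × 1.024 = €2.6522
P = D₁/(r − g) ⇒ r = D₁/P + g = €2.6522/€31.21 + 0.024 = 0.084978 + 0.024 = 0.108978

10.90%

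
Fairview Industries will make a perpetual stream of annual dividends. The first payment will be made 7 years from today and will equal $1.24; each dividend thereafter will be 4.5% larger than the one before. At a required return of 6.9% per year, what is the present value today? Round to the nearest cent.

Value at end of year 6: C₁ / (r − g) = $1.24 / (0.069 − 0.045) = $51.6667
Discount to today: PV = $51.6667 / (1 + 0.069)^6 = $51.6667 / 1.492335 = $34.62

$34.62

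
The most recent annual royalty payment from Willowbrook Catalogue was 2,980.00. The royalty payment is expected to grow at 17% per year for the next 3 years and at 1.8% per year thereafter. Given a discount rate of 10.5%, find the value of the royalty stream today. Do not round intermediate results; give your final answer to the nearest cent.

D_1 = 3486.60000
D_2 = 4079.32200
D_3 = 4772.80674
Terminal value at year 3: TV = D_3×(1+g_2)/(r−g_2) = 4858.71726/0.087 = 55847.32484
P_0 = D_1/(1+r)^1 + D_2/(1+r)^2 + D_3/(1+r)^3 + TV/(1+r)^3
    = 3155.29412 + 3340.89965 + 3537.42316 + 41391.91701 = 51425.53395

51425.53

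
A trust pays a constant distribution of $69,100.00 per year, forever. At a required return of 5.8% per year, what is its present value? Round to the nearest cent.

Level perpetuity: PV = C / r = $69,100.00 / 0.058 = $1,191,379.31

$1191379.31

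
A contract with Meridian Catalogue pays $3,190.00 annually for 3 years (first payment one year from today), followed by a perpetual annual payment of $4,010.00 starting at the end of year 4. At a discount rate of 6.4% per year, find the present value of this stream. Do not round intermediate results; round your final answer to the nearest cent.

PV of 3-year annuity: $3,190.00 × [1 − (1+0.064)^−3] / 0.064 = 8464.19411
Perpetuity value at year 3: $4,010.00 / 0.064 = 62656.25000
PV of perpetuity: 62656.25000 / (1+0.064)^3 = 52016.30693
Total PV = 8464.19411 + 52016.30693 = 60480.50104

$60480.50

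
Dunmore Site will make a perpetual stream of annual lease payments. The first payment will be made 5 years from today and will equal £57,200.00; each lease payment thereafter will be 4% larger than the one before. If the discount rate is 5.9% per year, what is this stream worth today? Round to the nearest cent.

£2393638.64

Value at end of year 4: C₁ / (r − g) = £57,200.00 / (0.059 − 0.04) = £3,010,526.3158
Discount to today: PV = £3,010,526.3158 / (1 + 0.059)^4 = £3,010,526.3158 / 1.257720 = £2,393,638.64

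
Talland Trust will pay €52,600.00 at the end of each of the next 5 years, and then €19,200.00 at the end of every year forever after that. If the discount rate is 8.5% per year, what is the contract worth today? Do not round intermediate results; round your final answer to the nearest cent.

€357499.80

PV of 5-year annuity: €52,600.00 × [1 − (1+0.085)^−5] / 0.085 = 207277.77335
Perpetuity value at year 5: €19,200.00 / 0.085 = 225882.35294
PV of perpetuity: 225882.35294 / (1+0.085)^5 = 150222.02503
Total PV = 207277.77335 + 150222.02503 = 357499.79838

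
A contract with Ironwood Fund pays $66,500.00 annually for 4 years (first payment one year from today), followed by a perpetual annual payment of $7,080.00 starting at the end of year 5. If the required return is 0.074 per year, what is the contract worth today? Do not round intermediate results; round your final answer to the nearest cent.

$295139.58

PV of 4-year annuity: $66,500.00 × [1 − (1+0.074)^−4] / 0.074 = 223230.38481
Perpetuity value at year 4: $7,080.00 / 0.074 = 95675.67568
PV of perpetuity: 95675.67568 / (1+0.074)^4 = 71909.19260
Total PV = 223230.38481 + 71909.19260 = 295139.57742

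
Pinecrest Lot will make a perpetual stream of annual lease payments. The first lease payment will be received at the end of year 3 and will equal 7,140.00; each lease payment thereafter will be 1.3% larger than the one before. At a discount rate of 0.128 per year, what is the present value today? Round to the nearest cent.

48795.77

Value at end of year 2: C₁ / (r − g) = 7,140.00 / (0.128 − 0.013) = 62,086.9565
Discount to today: PV = 62,086.9565 / (1 + 0.128)^2 = 62,086.9565 / 1.272384 = 48,795.77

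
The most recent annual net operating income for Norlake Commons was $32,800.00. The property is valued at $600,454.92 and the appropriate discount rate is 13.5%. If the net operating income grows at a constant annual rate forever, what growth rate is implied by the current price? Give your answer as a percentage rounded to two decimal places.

P = D₀(1+g)/(r−g) ⇒ P(r−g) = D₀(1+g) ⇒ g(P+D₀) = P·r − D₀
g = (P·r − D₀)/(P + D₀) = ($600,454.92×0.135 − $32,800.00) / ($600,454.92 + $32,800.00) = 0.076212

7.62%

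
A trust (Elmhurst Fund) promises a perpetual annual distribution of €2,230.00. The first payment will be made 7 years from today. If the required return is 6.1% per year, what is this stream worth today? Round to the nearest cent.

€25626.11

Value at end of year 6: C / r = €2,230.00 / 0.061 = €36,557.3770
Discount to today: PV = €36,557.3770 / (1 + 0.061)^6 = €36,557.3770 / 1.426567 = €25,626.11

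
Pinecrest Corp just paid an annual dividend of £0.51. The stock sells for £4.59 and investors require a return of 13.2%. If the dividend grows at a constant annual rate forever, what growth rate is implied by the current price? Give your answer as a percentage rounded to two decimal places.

P = D₀(1+g)/(r−g) ⇒ P(r−g) = D₀(1+g) ⇒ g(P+D₀) = P·r − D₀
g = (P·r − D₀)/(P + D₀) = (£4.59×0.132 − £0.51) / (£4.59 + £0.51) = 0.018800

1.88%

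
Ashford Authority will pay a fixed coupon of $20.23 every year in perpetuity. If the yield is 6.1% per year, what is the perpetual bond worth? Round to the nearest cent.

$331.64

Level perpetuity: PV = C / r = $20.23 / 0.061 = $331.64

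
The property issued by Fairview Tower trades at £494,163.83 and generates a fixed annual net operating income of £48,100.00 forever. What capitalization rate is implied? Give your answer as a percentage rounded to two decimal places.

P = C/r ⇒ r = C/P = £48,100.00/£494,163.83 = 0.097336

9.73%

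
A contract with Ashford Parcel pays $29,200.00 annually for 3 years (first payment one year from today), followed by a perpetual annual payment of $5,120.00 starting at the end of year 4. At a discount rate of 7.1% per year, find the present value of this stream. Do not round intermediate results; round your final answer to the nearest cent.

PV of 3-year annuity: $29,200.00 × [1 − (1+0.071)^−3] / 0.071 = 76490.23795
Perpetuity value at year 3: $5,120.00 / 0.071 = 72112.67606
PV of perpetuity: 72112.67606 / (1+0.071)^3 = 58700.68913
Total PV = 76490.23795 + 58700.68913 = 135190.92708

$135190.93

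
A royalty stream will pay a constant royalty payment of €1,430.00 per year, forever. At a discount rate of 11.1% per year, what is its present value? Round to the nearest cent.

€12882.88

Level perpetuity: PV = C / r = €1,430.00 / 0.111 = €12,882.88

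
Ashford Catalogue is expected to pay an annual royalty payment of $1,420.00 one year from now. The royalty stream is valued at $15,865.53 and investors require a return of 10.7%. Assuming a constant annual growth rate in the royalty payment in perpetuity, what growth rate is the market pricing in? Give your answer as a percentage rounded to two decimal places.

1.75%

P = D₁/(r−g) ⇒ g = r − D₁/P = 0.107 − $1,420.00/$15,865.53 = 0.017498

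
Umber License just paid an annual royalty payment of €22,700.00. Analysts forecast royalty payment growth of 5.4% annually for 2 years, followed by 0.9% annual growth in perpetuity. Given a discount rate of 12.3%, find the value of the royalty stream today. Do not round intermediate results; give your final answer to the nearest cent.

D_1 = 23925.80000
D_2 = 25217.79320
Terminal value at year 2: TV = D_2×(1+g_2)/(r−g_2) = 25444.75334/0.114 = 223199.59069
P_0 = D_1/(1+r)^1 + D_2/(1+r)^2 + TV/(1+r)^2
    = 21305.25378 + 19996.20435 + 176983.94906 = 218285.40720

€218285.41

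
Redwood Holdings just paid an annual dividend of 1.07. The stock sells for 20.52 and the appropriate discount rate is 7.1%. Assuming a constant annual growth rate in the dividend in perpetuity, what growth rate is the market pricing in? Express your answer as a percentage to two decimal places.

1.79%

P = D₀(1+g)/(r−g) ⇒ P(r−g) = D₀(1+g) ⇒ g(P+D₀) = P·r − D₀
g = (P·r − D₀)/(P + D₀) = (20.52×0.071 − 1.07) / (20.52 + 1.07) = 0.017921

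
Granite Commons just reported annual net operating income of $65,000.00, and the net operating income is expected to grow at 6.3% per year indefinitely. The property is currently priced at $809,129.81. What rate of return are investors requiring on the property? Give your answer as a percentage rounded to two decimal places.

D₁ = $65,000.00 × 1.063 = $69,095.0000
P = D₁/(r − g) ⇒ r = D₁/P + g = $69,095.0000/$809,129.81 + 0.063 = 0.085394 + 0.063 = 0.148394

14.84%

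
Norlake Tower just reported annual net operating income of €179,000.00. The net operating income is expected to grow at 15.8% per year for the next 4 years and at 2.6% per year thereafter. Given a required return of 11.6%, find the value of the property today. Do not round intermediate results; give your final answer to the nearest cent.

D_1 = 207282.00000
D_2 = 240032.55600
D_3 = 277957.69985
D_4 = 321875.01642
Terminal value at year 4: TV = D_4×(1+g_2)/(r−g_2) = 330243.76685/0.09 = 3669375.18723
P_0 = D_1/(1+r)^1 + D_2/(1+r)^2 + D_3/(1+r)^3 + D_4/(1+r)^4 + TV/(1+r)^4
    = 185736.55914 + 192726.64470 + 199979.79799 + 207505.91942 + 2365567.48143 = 3151516.40269

€3151516.40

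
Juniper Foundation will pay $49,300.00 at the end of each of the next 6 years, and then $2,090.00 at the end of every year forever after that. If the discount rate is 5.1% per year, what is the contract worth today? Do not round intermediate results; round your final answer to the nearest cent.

$279839.40

PV of 6-year annuity: $49,300.00 × [1 − (1+0.051)^−6] / 0.051 = 249433.36328
Perpetuity value at year 6: $2,090.00 / 0.051 = 40980.39216
PV of perpetuity: 40980.39216 / (1+0.051)^6 = 30406.03659
Total PV = 249433.36328 + 30406.03659 = 279839.39987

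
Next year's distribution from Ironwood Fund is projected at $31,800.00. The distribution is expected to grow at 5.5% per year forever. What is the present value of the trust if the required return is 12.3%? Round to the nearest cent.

Growing perpetuity: P = D₁ / (r − g) = $31,800.0000 / (0.123 − 0.055) = $467,647.06

$467647.06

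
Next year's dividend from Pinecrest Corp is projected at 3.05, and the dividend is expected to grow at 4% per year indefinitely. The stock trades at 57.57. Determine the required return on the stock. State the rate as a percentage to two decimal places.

9.30%

P = D₁/(r − g) ⇒ r = D₁/P + g = 3.0500/57.57 + 0.04 = 0.052979 + 0.04 = 0.092979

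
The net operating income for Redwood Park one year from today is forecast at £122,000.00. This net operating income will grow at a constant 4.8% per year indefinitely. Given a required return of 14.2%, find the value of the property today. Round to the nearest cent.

Growing perpetuity: P = D₁ / (r − g) = £122,000.0000 / (0.142 − 0.048) = £1,297,872.34

£1297872.34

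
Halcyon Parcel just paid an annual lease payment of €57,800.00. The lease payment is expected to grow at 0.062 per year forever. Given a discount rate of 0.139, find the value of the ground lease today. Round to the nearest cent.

D₁ = D₀ × (1 + g) = €57,800.00 × 1.062 = €61,383.6000
Growing perpetuity: P = D₁ / (r − g) = €61,383.6000 / (0.139 − 0.062) = €797,189.61

€797189.61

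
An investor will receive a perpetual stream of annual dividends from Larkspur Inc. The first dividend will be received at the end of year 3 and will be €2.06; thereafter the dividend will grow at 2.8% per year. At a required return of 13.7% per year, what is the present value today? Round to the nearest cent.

€14.62

Value at end of year 2: C₁ / (r − g) = €2.06 / (0.137 − 0.028) = €18.8991
Discount to today: PV = €18.8991 / (1 + 0.137)^2 = €18.8991 / 1.292769 = €14.62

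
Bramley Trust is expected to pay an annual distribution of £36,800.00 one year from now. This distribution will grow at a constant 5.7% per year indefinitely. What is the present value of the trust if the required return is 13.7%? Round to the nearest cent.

£460000.00

Growing perpetuity: P = D₁ / (r − g) = £36,800.0000 / (0.137 − 0.057) = £460,000.00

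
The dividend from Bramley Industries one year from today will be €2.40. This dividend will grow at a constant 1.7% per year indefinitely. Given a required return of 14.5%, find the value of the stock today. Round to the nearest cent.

Growing perpetuity: P = D₁ / (r − g) = €2.4000 / (0.145 − 0.017) = €18.75

€18.75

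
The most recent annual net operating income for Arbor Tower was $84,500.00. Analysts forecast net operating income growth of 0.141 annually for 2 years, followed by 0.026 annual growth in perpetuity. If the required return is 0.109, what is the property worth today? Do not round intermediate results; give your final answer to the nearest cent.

$1282077.07

D_1 = 96414.50000
D_2 = 110008.94450
Terminal value at year 2: TV = D_2×(1+g_2)/(r−g_2) = 112869.17706/0.083 = 1359869.60310
P_0 = D_1/(1+r)^1 + D_2/(1+r)^2 + TV/(1+r)^2
    = 86938.23264 + 89446.82006 + 1105692.01662 = 1282077.06932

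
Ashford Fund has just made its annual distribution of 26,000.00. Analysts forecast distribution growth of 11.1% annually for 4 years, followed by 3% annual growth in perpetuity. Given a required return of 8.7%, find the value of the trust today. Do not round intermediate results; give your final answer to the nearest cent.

D_1 = 28886.00000
D_2 = 32092.34600
D_3 = 35654.59641
D_4 = 39612.25661
Terminal value at year 4: TV = D_4×(1+g_2)/(r−g_2) = 40800.62431/0.057 = 715800.42641
P_0 = D_1/(1+r)^1 + D_2/(1+r)^2 + D_3/(1+r)^3 + D_4/(1+r)^4 + TV/(1+r)^4
    = 26574.05704 + 27160.78875 + 27760.47498 + 28373.40175 + 512712.34735 = 622581.06985

622581.07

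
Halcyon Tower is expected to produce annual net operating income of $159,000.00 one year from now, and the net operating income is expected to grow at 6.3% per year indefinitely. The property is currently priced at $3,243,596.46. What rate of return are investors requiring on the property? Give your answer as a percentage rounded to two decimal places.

11.20%

P = D₁/(r − g) ⇒ r = D₁/P + g = $159,000.0000/$3,243,596.46 + 0.063 = 0.049020 + 0.063 = 0.112020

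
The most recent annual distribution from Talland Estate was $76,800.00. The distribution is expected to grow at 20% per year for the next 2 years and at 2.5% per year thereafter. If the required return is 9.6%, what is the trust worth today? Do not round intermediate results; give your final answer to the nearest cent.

$1505286.32

D_1 = 92160.00000
D_2 = 110592.00000
Terminal value at year 2: TV = D_2×(1+g_2)/(r−g_2) = 113356.80000/0.071 = 1596574.64789
P_0 = D_1/(1+r)^1 + D_2/(1+r)^2 + TV/(1+r)^2
    = 84087.59124 + 92066.70574 + 1329132.01946 = 1505286.31644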